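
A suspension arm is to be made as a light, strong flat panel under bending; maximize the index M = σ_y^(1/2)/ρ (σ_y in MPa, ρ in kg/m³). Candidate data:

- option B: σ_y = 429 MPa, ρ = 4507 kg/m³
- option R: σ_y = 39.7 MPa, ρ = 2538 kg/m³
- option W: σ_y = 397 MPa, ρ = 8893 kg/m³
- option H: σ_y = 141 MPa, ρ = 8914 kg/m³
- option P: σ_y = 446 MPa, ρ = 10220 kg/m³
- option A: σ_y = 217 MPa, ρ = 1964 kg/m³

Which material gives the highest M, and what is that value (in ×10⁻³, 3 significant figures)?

option A, M = 7.50×10⁻³

Per-candidate index values:
  option A: M = 7.50×10⁻³
  option B: M = 4.60×10⁻³
  option R: M = 2.48×10⁻³
  option W: M = 2.24×10⁻³
  option P: M = 2.07×10⁻³
  option H: M = 1.33×10⁻³
The maximum is for option A.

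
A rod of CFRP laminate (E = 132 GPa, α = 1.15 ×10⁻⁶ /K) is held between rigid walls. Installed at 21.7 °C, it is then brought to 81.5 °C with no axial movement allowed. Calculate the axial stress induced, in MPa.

ΔT = 59.80 K. Constrained thermal stress σ = E·α·ΔT = 132.0×10³ MPa × 1.15×10⁻⁶ × 59.80 = 9.08 MPa (compressive).

9.08 MPa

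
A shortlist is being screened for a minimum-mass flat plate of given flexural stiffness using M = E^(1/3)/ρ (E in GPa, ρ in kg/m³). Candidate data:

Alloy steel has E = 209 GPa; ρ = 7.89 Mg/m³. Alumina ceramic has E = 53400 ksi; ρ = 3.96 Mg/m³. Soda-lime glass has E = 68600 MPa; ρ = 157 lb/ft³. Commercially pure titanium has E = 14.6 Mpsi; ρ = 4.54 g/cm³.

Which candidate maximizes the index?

Putting every candidate on a common basis:
  alloy steel: E = 209.0 GPa, ρ = 7890 kg/m³
  alumina ceramic: E = 368.2 GPa, ρ = 3960 kg/m³
  soda-lime glass: E = 68.60 GPa, ρ = 2515 kg/m³
  commercially pure titanium: E = 100.7 GPa, ρ = 4540 kg/m³
  alumina ceramic: M = 1.81×10⁻³
  soda-lime glass: M = 1.63×10⁻³
  commercially pure titanium: M = 1.02×10⁻³
  alloy steel: M = 0.752×10⁻³
The maximum is for alumina ceramic.

alumina ceramic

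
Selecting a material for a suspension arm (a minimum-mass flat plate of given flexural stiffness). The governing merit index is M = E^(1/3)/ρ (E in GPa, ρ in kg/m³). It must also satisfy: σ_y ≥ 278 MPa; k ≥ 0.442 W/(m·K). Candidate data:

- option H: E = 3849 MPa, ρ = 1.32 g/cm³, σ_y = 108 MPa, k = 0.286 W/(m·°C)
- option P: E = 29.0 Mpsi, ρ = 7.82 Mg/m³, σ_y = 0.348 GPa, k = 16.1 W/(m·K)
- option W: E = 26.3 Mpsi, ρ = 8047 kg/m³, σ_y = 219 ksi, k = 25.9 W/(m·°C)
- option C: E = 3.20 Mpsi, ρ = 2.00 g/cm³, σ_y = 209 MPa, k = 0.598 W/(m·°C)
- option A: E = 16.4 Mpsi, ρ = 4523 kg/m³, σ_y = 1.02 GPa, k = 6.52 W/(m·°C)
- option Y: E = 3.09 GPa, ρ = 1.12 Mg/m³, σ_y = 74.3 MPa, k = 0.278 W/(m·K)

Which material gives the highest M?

Screen on constraints: σ_y ≥ 278 MPa; k ≥ 0.442 W/(m·K). Survivors: option P, option W, option A.
Putting every candidate on a common basis:
  option P: E = 199.9 GPa, ρ = 7820 kg/m³
  option W: E = 181.3 GPa, ρ = 8047 kg/m³
  option A: E = 113.1 GPa, ρ = 4523 kg/m³
  option A: M = 1.07×10⁻³
  option P: M = 0.748×10⁻³
  option W: M = 0.703×10⁻³
Option A has the largest M.

option A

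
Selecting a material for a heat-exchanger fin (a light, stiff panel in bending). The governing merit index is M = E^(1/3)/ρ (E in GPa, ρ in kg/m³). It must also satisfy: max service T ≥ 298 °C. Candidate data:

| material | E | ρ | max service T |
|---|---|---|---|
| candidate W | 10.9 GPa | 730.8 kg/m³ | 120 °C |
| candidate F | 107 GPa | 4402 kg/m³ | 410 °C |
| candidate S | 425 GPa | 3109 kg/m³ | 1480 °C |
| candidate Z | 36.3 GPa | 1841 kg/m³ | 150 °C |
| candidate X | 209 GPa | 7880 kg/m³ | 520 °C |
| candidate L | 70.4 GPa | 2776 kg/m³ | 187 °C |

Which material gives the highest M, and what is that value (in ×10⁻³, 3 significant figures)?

Screen on constraints: max service T ≥ 298 °C. Survivors: candidate F, candidate S, candidate X.
Evaluate M for each candidate:
  candidate S: M = 2.42×10⁻³
  candidate F: M = 1.08×10⁻³
  candidate X: M = 0.753×10⁻³
Candidate S ranks first.

candidate S, M = 2.42×10⁻³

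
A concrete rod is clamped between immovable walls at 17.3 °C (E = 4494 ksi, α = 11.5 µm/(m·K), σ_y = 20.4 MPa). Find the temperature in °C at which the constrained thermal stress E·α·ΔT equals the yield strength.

74.6 °C

E = 4494 ksi = 30.99 GPa.
E·α·ΔT = 20.40 MPa ⇒ ΔT = 20.40 / (30.99×10³ × 11.5×10⁻⁶) = 57.25 K.
T = 17.3 + 57.25 = 74.55 °C.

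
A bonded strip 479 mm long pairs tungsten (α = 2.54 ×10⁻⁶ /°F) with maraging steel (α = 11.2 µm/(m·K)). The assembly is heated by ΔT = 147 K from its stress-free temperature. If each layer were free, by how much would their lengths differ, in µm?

tungsten: α = 2.54×10⁻⁶/°F × 9/5 = 4.57×10⁻⁶/K.
Δα = |4.57 − 11.2|×10⁻⁶/K = 6.63×10⁻⁶/K.
ΔL_mismatch = Δα·L·ΔT = 6.63×10⁻⁶ × 479.0 mm × 147.0 K = 467 µm.

467 µm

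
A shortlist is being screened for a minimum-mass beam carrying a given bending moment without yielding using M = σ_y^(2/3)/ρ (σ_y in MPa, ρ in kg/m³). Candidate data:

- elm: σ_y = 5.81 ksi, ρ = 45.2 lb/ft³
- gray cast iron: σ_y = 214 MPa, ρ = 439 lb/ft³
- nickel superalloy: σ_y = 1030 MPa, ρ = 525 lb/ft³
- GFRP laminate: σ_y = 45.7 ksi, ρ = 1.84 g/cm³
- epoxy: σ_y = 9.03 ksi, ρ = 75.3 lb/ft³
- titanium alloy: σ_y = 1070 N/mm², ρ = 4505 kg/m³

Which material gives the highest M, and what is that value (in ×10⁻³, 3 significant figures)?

GFRP laminate, M = 25.2×10⁻³

Convert each candidate to consistent units, then evaluate M:
  elm: σ_y = 40.06 MPa, ρ = 724.0 kg/m³
  gray cast iron: σ_y = 214.0 MPa, ρ = 7032 kg/m³
  nickel superalloy: σ_y = 1030 MPa, ρ = 8410 kg/m³
  GFRP laminate: σ_y = 315.1 MPa, ρ = 1840 kg/m³
  epoxy: σ_y = 62.26 MPa, ρ = 1206 kg/m³
  titanium alloy: σ_y = 1070 MPa, ρ = 4505 kg/m³
  GFRP laminate: M = 25.2×10⁻³
  titanium alloy: M = 23.2×10⁻³
  elm: M = 16.2×10⁻³
  epoxy: M = 13.0×10⁻³
  nickel superalloy: M = 12.1×10⁻³
  gray cast iron: M = 5.09×10⁻³
GFRP laminate has the largest M.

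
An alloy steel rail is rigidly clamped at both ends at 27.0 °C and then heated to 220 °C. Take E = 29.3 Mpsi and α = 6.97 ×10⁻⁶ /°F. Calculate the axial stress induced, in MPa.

489 MPa

E = 29.3 Mpsi = 202.0 GPa.
α = 6.97×10⁻⁶/°F × 9/5 = 12.5×10⁻⁶/K.
ΔT = 193.0 K. Constrained thermal stress σ = E·α·ΔT = 202.0×10³ MPa × 12.5×10⁻⁶ × 193.0 = 489 MPa (compressive).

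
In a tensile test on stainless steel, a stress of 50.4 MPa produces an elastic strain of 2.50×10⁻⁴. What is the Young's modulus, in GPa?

202 GPa

E = σ/ε = 50.4 MPa / 2.50×10⁻⁴ = 201600 MPa = 202 GPa.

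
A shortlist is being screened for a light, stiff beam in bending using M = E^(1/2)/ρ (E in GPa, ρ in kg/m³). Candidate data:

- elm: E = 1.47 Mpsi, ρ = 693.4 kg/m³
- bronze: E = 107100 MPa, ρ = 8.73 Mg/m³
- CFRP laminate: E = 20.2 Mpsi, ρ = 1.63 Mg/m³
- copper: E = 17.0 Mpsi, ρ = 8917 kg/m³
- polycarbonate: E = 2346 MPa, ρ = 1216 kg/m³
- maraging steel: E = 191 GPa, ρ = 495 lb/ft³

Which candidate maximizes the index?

In SI units:
  elm: E = 10.14 GPa, ρ = 693.4 kg/m³
  bronze: E = 107.1 GPa, ρ = 8730 kg/m³
  CFRP laminate: E = 139.3 GPa, ρ = 1630 kg/m³
  copper: E = 117.2 GPa, ρ = 8917 kg/m³
  polycarbonate: E = 2.346 GPa, ρ = 1216 kg/m³
  maraging steel: E = 191.0 GPa, ρ = 7929 kg/m³
  CFRP laminate: M = 7.24×10⁻³
  elm: M = 4.59×10⁻³
  maraging steel: M = 1.74×10⁻³
  polycarbonate: M = 1.26×10⁻³
  copper: M = 1.21×10⁻³
  bronze: M = 1.19×10⁻³
The maximum is for CFRP laminate.

CFRP laminate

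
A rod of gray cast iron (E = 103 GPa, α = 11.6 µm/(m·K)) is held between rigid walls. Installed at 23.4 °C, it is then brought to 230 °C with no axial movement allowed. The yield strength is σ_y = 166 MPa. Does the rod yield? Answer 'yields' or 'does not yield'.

ΔT = 206.6 K. Constrained thermal stress σ = E·α·ΔT = 103.0×10³ MPa × 11.6×10⁻⁶ × 206.6 = 247 MPa (compressive).
Compare to σ_y = 166 MPa: σ ≥ σ_y, so it yields.

yields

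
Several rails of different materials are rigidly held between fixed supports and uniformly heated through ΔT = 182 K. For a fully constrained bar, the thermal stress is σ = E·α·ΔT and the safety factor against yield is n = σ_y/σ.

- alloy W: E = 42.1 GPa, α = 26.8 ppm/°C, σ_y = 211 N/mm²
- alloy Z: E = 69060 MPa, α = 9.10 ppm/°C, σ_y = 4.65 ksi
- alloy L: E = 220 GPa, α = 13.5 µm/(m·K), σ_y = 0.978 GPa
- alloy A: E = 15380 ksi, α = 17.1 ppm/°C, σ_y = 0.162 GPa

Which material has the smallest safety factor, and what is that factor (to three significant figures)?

With everything in SI (GPa, ×10⁻⁶/K, MPa):
  alloy W: E = 42.10, α = 26.8, σ_y = 211.0 → σ = 205 MPa, n = 1.03
  alloy Z: E = 69.06, α = 9.10, σ_y = 32.06 → σ = 114 MPa, n = 0.280
  alloy L: E = 220.0, α = 13.5, σ_y = 978.0 → σ = 541 MPa, n = 1.81
  alloy A: E = 106.0, α = 17.1, σ_y = 162.0 → σ = 330 MPa, n = 0.491
The minimum is alloy Z at n = 0.280.

alloy Z, n = 0.280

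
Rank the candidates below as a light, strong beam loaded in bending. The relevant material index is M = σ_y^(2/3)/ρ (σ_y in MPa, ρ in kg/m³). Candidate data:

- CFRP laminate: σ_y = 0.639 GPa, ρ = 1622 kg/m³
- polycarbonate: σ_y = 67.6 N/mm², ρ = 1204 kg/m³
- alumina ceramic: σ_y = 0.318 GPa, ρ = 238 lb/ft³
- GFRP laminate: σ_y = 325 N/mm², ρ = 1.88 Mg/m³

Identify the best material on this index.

CFRP laminate

Normalizing units and computing the index:
  CFRP laminate: σ_y = 639.0 MPa, ρ = 1622 kg/m³
  polycarbonate: σ_y = 67.60 MPa, ρ = 1204 kg/m³
  alumina ceramic: σ_y = 318.0 MPa, ρ = 3812 kg/m³
  GFRP laminate: σ_y = 325.0 MPa, ρ = 1880 kg/m³
  CFRP laminate: M = 45.7×10⁻³
  GFRP laminate: M = 25.1×10⁻³
  polycarbonate: M = 13.8×10⁻³
  alumina ceramic: M = 12.2×10⁻³
CFRP laminate ranks first.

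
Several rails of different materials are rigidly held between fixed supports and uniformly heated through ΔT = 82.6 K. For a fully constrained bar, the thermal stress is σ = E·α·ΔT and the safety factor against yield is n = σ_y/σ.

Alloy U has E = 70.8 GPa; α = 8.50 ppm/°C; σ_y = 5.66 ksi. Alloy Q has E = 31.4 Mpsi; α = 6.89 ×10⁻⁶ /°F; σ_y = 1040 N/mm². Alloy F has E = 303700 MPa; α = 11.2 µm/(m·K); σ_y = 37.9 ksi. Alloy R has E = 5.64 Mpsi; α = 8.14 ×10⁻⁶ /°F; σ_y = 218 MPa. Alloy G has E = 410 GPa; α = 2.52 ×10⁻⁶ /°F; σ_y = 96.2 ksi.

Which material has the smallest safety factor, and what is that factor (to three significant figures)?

alloy U, n = 0.785

Converting E to GPa, α to ×10⁻⁶/K, σ_y to MPa, then σ and n for each:
  alloy U: E = 70.80, α = 8.50, σ_y = 39.02 → σ = 49.7 MPa, n = 0.785
  alloy Q: E = 216.5, α = 12.4, σ_y = 1040 → σ = 222 MPa, n = 4.69
  alloy F: E = 303.7, α = 11.2, σ_y = 261.3 → σ = 281 MPa, n = 0.930
  alloy R: E = 38.89, α = 14.7, σ_y = 218.0 → σ = 47.1 MPa, n = 4.63
  alloy G: E = 410.0, α = 4.54, σ_y = 663.3 → σ = 154 MPa, n = 4.32
Smallest n: alloy U with n = 0.785.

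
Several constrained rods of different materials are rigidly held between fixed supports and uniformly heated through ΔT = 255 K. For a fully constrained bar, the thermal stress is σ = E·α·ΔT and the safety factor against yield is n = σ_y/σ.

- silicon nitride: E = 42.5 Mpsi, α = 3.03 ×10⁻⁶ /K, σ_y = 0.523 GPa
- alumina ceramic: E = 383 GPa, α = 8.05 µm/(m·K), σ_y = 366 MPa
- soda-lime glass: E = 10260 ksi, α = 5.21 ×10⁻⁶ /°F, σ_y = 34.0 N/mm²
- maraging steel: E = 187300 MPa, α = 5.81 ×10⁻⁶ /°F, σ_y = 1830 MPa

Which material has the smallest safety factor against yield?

soda-lime glass

Per material, after unit conversion:
  silicon nitride: E = 293.0, α = 3.03, σ_y = 523.0 → σ = 226 MPa, n = 2.31
  alumina ceramic: E = 383.0, α = 8.05, σ_y = 366.0 → σ = 786 MPa, n = 0.466
  soda-lime glass: E = 70.74, α = 9.38, σ_y = 34.00 → σ = 169 MPa, n = 0.201
  maraging steel: E = 187.3, α = 10.5, σ_y = 1830 → σ = 499 MPa, n = 3.66
Smallest n: soda-lime glass with n = 0.201.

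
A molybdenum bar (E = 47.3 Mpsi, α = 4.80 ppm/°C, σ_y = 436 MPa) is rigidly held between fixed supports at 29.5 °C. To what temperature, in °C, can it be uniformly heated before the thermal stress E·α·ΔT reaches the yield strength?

E = 47.3 Mpsi = 326.1 GPa.
E·α·ΔT = 436.0 MPa ⇒ ΔT = 436.0 / (326.1×10³ × 4.80×10⁻⁶) = 278.5 K.
T = 29.5 + 278.5 = 308.0 °C.

308 °C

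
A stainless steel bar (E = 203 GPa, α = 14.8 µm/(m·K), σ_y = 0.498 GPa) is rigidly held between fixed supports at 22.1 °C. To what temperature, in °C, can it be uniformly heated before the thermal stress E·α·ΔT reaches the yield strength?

σ_y = 0.498 GPa = 498.0 MPa.
E·α·ΔT = 498.0 MPa ⇒ ΔT = 498.0 / (203.0×10³ × 14.8×10⁻⁶) = 165.8 K.
T = 22.1 + 165.8 = 187.9 °C.

188 °C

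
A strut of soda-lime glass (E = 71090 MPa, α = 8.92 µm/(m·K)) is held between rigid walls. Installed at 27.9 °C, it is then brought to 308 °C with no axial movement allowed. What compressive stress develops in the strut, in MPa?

178 MPa

E = 71090 MPa = 71.09 GPa.
ΔT = 280.1 K. Constrained thermal stress σ = E·α·ΔT = 71.09×10³ MPa × 8.92×10⁻⁶ × 280.1 = 178 MPa (compressive).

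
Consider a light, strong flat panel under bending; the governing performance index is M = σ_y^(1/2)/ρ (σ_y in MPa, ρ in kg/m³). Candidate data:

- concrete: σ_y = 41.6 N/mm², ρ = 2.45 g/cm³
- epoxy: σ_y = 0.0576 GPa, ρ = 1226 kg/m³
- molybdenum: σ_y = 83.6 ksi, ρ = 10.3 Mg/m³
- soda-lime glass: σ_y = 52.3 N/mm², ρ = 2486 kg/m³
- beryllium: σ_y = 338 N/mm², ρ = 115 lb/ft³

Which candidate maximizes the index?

In SI units:
  concrete: σ_y = 41.60 MPa, ρ = 2450 kg/m³
  epoxy: σ_y = 57.60 MPa, ρ = 1226 kg/m³
  molybdenum: σ_y = 576.4 MPa, ρ = 10300 kg/m³
  soda-lime glass: σ_y = 52.30 MPa, ρ = 2486 kg/m³
  beryllium: σ_y = 338.0 MPa, ρ = 1842 kg/m³
  beryllium: M = 9.98×10⁻³
  epoxy: M = 6.19×10⁻³
  soda-lime glass: M = 2.91×10⁻³
  concrete: M = 2.63×10⁻³
  molybdenum: M = 2.33×10⁻³
The maximum is for beryllium.

beryllium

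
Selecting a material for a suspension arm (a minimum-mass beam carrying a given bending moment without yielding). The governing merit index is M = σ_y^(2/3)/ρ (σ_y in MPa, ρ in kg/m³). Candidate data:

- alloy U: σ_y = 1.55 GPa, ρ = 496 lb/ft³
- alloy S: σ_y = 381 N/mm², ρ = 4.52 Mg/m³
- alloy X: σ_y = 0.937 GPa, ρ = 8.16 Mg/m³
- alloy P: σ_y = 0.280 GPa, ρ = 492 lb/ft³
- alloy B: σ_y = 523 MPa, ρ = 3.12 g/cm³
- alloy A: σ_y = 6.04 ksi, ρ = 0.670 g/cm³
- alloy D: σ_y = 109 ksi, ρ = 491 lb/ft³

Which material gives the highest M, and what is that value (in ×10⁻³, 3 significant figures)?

alloy B, M = 20.8×10⁻³

After converting to SI:
  alloy U: σ_y = 1550 MPa, ρ = 7945 kg/m³
  alloy S: σ_y = 381.0 MPa, ρ = 4520 kg/m³
  alloy X: σ_y = 937.0 MPa, ρ = 8160 kg/m³
  alloy P: σ_y = 280.0 MPa, ρ = 7881 kg/m³
  alloy B: σ_y = 523.0 MPa, ρ = 3120 kg/m³
  alloy A: σ_y = 41.64 MPa, ρ = 670.0 kg/m³
  alloy D: σ_y = 751.5 MPa, ρ = 7865 kg/m³
  alloy B: M = 20.8×10⁻³
  alloy A: M = 17.9×10⁻³
  alloy U: M = 16.9×10⁻³
  alloy X: M = 11.7×10⁻³
  alloy S: M = 11.6×10⁻³
  alloy D: M = 10.5×10⁻³
  alloy P: M = 5.43×10⁻³
Highest index: alloy B.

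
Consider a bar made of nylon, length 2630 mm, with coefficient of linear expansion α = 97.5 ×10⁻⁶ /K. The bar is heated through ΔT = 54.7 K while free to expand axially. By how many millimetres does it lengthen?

14.0 mm

ΔL = α·L₀·ΔT = 97.5×10⁻⁶ × 2630 mm × 54.70 K = 14.0 mm.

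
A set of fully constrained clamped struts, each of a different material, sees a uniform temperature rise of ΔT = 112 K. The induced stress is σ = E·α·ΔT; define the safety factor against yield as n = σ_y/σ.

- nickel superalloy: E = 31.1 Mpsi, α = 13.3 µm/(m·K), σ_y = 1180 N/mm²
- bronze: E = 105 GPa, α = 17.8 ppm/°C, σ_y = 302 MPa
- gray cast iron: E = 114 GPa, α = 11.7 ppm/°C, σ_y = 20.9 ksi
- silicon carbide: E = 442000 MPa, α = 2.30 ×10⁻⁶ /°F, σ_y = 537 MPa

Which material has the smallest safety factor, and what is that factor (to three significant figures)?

gray cast iron, n = 0.965

Converting E to GPa, α to ×10⁻⁶/K, σ_y to MPa, then σ and n for each:
  nickel superalloy: E = 214.4, α = 13.3, σ_y = 1180 → σ = 319 MPa, n = 3.69
  bronze: E = 105.0, α = 17.8, σ_y = 302.0 → σ = 209 MPa, n = 1.44
  gray cast iron: E = 114.0, α = 11.7, σ_y = 144.1 → σ = 149 MPa, n = 0.965
  silicon carbide: E = 442.0, α = 4.14, σ_y = 537.0 → σ = 205 MPa, n = 2.62
Smallest n: gray cast iron with n = 0.965.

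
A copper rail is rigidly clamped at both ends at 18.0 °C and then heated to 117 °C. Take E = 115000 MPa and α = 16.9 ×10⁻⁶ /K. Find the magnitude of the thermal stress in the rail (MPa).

192 MPa

E = 115000 MPa = 115.0 GPa.
ΔT = 99.00 K. Constrained thermal stress σ = E·α·ΔT = 115.0×10³ MPa × 16.9×10⁻⁶ × 99.00 = 192 MPa (compressive).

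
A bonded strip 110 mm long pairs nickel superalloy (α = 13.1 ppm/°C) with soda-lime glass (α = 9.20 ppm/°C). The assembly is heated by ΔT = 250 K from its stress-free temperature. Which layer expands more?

α(nickel superalloy) = 13.1×10⁻⁶/K vs α(soda-lime glass) = 9.20×10⁻⁶/K.
Higher α expands more for the same ΔT: nickel superalloy.

nickel superalloy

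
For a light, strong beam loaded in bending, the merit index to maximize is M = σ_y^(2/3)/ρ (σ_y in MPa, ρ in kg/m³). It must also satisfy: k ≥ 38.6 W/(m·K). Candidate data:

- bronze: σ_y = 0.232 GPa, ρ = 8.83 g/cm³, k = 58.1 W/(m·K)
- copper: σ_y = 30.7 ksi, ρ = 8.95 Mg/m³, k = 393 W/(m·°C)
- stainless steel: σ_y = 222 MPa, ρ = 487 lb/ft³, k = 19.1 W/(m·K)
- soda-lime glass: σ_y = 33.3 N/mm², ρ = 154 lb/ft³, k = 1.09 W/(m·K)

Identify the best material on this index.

Screen on constraints: k ≥ 38.6 W/(m·K). Survivors: bronze, copper.
Normalizing units and computing the index:
  bronze: σ_y = 232.0 MPa, ρ = 8830 kg/m³
  copper: σ_y = 211.7 MPa, ρ = 8950 kg/m³
  bronze: M = 4.28×10⁻³
  copper: M = 3.97×10⁻³
Bronze ranks first.

bronze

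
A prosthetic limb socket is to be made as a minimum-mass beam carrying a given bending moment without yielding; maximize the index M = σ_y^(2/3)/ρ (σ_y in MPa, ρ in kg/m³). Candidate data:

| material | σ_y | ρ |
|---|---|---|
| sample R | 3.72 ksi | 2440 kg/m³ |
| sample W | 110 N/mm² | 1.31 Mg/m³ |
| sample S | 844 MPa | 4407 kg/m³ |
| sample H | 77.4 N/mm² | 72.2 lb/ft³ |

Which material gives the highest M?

Putting every candidate on a common basis:
  sample R: σ_y = 25.65 MPa, ρ = 2440 kg/m³
  sample W: σ_y = 110.0 MPa, ρ = 1310 kg/m³
  sample S: σ_y = 844.0 MPa, ρ = 4407 kg/m³
  sample H: σ_y = 77.40 MPa, ρ = 1157 kg/m³
  sample S: M = 20.3×10⁻³
  sample W: M = 17.5×10⁻³
  sample H: M = 15.7×10⁻³
  sample R: M = 3.56×10⁻³
The maximum is for sample S.

sample S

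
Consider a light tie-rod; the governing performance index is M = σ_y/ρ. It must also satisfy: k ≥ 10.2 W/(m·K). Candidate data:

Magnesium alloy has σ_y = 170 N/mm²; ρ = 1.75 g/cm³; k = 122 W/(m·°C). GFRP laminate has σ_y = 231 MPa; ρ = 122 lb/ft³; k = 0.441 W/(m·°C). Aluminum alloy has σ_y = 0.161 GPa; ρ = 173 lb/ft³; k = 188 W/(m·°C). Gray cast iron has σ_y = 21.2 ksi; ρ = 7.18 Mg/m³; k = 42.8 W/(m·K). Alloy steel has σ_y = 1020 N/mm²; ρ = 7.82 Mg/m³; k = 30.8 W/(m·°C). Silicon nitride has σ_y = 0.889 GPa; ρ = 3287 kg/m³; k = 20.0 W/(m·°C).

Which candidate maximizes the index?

silicon nitride

Screen on constraints: k ≥ 10.2 W/(m·K). Survivors: magnesium alloy, aluminum alloy, gray cast iron, alloy steel, silicon nitride.
Normalizing units and computing the index:
  magnesium alloy: σ_y = 170.0 MPa, ρ = 1750 kg/m³
  aluminum alloy: σ_y = 161.0 MPa, ρ = 2771 kg/m³
  gray cast iron: σ_y = 146.2 MPa, ρ = 7180 kg/m³
  alloy steel: σ_y = 1020 MPa, ρ = 7820 kg/m³
  silicon nitride: σ_y = 889.0 MPa, ρ = 3287 kg/m³
  silicon nitride: M = 270 kN·m/kg
  alloy steel: M = 130 kN·m/kg
  magnesium alloy: M = 97.1 kN·m/kg
  aluminum alloy: M = 58.1 kN·m/kg
  gray cast iron: M = 20.4 kN·m/kg
Highest index: silicon nitride.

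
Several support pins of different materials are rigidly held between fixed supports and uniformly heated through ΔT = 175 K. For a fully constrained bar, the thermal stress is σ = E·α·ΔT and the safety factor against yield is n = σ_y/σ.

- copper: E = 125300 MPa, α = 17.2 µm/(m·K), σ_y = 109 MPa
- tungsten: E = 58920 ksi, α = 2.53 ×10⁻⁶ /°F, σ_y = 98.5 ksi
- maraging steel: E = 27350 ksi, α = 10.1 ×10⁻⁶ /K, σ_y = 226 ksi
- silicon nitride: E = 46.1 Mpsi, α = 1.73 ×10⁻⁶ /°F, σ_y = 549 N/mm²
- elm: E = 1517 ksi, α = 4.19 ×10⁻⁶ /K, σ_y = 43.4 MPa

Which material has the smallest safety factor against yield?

Per material, after unit conversion:
  copper: E = 125.3, α = 17.2, σ_y = 109.0 → σ = 377 MPa, n = 0.289
  tungsten: E = 406.2, α = 4.55, σ_y = 679.1 → σ = 324 MPa, n = 2.10
  maraging steel: E = 188.6, α = 10.1, σ_y = 1558 → σ = 333 MPa, n = 4.68
  silicon nitride: E = 317.8, α = 3.11, σ_y = 549.0 → σ = 173 MPa, n = 3.17
  elm: E = 10.46, α = 4.19, σ_y = 43.40 → σ = 7.67 MPa, n = 5.66
Smallest n: copper with n = 0.289.

copper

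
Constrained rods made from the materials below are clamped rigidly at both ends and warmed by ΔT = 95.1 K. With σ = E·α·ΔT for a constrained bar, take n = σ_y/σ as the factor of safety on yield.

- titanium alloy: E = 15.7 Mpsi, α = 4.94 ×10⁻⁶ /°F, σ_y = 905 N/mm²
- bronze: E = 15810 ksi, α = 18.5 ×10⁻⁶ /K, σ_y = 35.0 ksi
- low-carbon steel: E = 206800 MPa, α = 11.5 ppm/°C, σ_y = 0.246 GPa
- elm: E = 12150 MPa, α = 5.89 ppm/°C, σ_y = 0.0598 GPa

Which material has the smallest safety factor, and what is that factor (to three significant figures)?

low-carbon steel, n = 1.09

In consistent units (E in GPa, α in ×10⁻⁶/K, σ_y in MPa):
  titanium alloy: E = 108.2, α = 8.89, σ_y = 905.0 → σ = 91.5 MPa, n = 9.89
  bronze: E = 109.0, α = 18.5, σ_y = 241.3 → σ = 192 MPa, n = 1.26
  low-carbon steel: E = 206.8, α = 11.5, σ_y = 246.0 → σ = 226 MPa, n = 1.09
  elm: E = 12.15, α = 5.89, σ_y = 59.80 → σ = 6.81 MPa, n = 8.79
Low-carbon steel has the lowest safety factor, n = 1.09.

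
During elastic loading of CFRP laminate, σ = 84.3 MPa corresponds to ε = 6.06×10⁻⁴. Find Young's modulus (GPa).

139 GPa

E = σ/ε = 84.3 MPa / 6.06×10⁻⁴ = 139100 MPa = 139 GPa.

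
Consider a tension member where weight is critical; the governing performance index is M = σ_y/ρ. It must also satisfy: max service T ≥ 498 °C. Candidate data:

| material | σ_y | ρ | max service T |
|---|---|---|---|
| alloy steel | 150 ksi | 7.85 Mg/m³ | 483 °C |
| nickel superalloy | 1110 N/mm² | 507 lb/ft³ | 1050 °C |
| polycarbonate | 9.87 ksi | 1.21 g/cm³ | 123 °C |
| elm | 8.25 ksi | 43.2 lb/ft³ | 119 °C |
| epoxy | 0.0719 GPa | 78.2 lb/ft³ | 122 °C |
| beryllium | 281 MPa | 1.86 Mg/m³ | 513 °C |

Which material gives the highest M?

Screen on constraints: max service T ≥ 498 °C. Survivors: nickel superalloy, beryllium.
In SI units:
  nickel superalloy: σ_y = 1110 MPa, ρ = 8121 kg/m³
  beryllium: σ_y = 281.0 MPa, ρ = 1860 kg/m³
  beryllium: M = 151 kN·m/kg
  nickel superalloy: M = 137 kN·m/kg
Highest index: beryllium.

beryllium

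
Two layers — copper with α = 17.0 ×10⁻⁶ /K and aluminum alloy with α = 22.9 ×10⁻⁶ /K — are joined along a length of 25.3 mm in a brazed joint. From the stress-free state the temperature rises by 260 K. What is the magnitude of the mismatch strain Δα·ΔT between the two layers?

1.53×10⁻³

Δα = |17.0 − 22.9|×10⁻⁶/K = 5.90×10⁻⁶/K.
Mismatch strain = Δα·ΔT = 5.90×10⁻⁶ × 260.0 = 1.53×10⁻³.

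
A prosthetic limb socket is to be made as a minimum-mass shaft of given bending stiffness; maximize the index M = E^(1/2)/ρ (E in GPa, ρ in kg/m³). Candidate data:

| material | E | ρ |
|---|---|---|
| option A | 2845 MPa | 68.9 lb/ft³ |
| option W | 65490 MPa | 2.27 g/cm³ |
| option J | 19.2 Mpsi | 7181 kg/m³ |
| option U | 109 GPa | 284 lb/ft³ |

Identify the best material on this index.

In SI units:
  option A: E = 2.845 GPa, ρ = 1104 kg/m³
  option W: E = 65.49 GPa, ρ = 2270 kg/m³
  option J: E = 132.4 GPa, ρ = 7181 kg/m³
  option U: E = 109.0 GPa, ρ = 4549 kg/m³
  option W: M = 3.57×10⁻³
  option U: M = 2.29×10⁻³
  option J: M = 1.60×10⁻³
  option A: M = 1.53×10⁻³
Highest index: option W.

option W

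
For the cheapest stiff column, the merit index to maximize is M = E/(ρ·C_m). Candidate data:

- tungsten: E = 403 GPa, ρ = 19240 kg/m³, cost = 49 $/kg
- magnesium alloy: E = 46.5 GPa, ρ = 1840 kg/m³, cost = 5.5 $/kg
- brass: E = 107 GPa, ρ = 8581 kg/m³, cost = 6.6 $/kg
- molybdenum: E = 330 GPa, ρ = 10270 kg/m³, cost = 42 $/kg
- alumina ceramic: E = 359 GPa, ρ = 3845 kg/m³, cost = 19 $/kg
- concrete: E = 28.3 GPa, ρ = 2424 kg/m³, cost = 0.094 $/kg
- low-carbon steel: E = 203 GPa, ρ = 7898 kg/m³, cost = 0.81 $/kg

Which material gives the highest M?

concrete

Per-candidate index values:
  concrete: M = 124 MN·m per $
  low-carbon steel: M = 31.7 MN·m per $
  alumina ceramic: M = 4.91 MN·m per $
  magnesium alloy: M = 4.59 MN·m per $
  brass: M = 1.89 MN·m per $
  molybdenum: M = 0.765 MN·m per $
  tungsten: M = 0.427 MN·m per $
The maximum is for concrete.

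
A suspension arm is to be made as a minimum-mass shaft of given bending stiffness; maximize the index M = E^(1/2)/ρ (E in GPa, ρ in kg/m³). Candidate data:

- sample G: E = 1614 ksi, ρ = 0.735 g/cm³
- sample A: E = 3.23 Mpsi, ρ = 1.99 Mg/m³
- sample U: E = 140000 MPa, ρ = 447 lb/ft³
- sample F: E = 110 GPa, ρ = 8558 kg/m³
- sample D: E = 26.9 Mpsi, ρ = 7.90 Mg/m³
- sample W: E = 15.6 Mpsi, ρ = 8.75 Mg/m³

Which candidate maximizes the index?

sample G

After converting to SI:
  sample G: E = 11.13 GPa, ρ = 735.0 kg/m³
  sample A: E = 22.27 GPa, ρ = 1990 kg/m³
  sample U: E = 140.0 GPa, ρ = 7160 kg/m³
  sample F: E = 110.0 GPa, ρ = 8558 kg/m³
  sample D: E = 185.5 GPa, ρ = 7900 kg/m³
  sample W: E = 107.6 GPa, ρ = 8750 kg/m³
  sample G: M = 4.54×10⁻³
  sample A: M = 2.37×10⁻³
  sample D: M = 1.72×10⁻³
  sample U: M = 1.65×10⁻³
  sample F: M = 1.23×10⁻³
  sample W: M = 1.19×10⁻³
Sample G ranks first.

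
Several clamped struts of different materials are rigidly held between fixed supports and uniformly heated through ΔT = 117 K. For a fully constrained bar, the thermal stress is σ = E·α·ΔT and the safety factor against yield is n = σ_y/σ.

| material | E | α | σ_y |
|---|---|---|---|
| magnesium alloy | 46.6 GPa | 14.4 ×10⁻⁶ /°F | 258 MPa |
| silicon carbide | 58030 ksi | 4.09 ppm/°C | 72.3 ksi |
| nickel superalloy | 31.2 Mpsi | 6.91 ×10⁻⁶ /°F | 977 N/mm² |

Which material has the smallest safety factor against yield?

magnesium alloy

With everything in SI (GPa, ×10⁻⁶/K, MPa):
  magnesium alloy: E = 46.60, α = 25.9, σ_y = 258.0 → σ = 141 MPa, n = 1.83
  silicon carbide: E = 400.1, α = 4.09, σ_y = 498.5 → σ = 191 MPa, n = 2.60
  nickel superalloy: E = 215.1, α = 12.4, σ_y = 977.0 → σ = 313 MPa, n = 3.12
Smallest n: magnesium alloy with n = 1.83.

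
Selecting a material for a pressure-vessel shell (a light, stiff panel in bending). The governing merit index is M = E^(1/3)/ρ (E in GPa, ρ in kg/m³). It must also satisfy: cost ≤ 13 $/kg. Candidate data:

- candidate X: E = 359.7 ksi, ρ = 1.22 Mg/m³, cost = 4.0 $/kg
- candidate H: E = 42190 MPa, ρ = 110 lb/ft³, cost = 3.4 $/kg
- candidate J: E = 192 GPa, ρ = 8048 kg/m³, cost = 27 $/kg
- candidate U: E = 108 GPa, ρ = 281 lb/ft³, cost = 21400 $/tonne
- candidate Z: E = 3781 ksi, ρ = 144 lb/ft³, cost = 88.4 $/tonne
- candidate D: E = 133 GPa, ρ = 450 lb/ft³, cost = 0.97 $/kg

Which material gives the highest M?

candidate H

Screen on constraints: cost ≤ 13 $/kg. Survivors: candidate X, candidate H, candidate Z, candidate D.
Normalizing units and computing the index:
  candidate X: E = 2.480 GPa, ρ = 1220 kg/m³
  candidate H: E = 42.19 GPa, ρ = 1762 kg/m³
  candidate Z: E = 26.07 GPa, ρ = 2307 kg/m³
  candidate D: E = 133.0 GPa, ρ = 7208 kg/m³
  candidate H: M = 1.98×10⁻³
  candidate Z: M = 1.29×10⁻³
  candidate X: M = 1.11×10⁻³
  candidate D: M = 0.708×10⁻³
Candidate H has the largest M.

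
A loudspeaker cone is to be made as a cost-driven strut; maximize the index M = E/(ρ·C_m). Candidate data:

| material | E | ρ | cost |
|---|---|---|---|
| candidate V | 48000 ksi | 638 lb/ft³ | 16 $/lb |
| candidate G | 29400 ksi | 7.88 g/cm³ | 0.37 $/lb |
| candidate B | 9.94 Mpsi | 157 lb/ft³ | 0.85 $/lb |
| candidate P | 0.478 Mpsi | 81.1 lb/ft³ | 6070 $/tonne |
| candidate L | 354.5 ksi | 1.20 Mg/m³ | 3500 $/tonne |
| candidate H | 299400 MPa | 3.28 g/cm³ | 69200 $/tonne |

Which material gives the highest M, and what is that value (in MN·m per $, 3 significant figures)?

Normalizing units and computing the index:
  candidate V: E = 330.9 GPa, ρ = 10220 kg/m³, cost = 35.27 $/kg
  candidate G: E = 202.7 GPa, ρ = 7880 kg/m³, cost = 0.8157 $/kg
  candidate B: E = 68.53 GPa, ρ = 2515 kg/m³, cost = 1.874 $/kg
  candidate P: E = 3.296 GPa, ρ = 1299 kg/m³, cost = 6.070 $/kg
  candidate L: E = 2.444 GPa, ρ = 1200 kg/m³, cost = 3.500 $/kg
  candidate H: E = 299.4 GPa, ρ = 3280 kg/m³, cost = 69.20 $/kg
  candidate G: M = 31.5 MN·m per $
  candidate B: M = 14.5 MN·m per $
  candidate H: M = 1.32 MN·m per $
  candidate V: M = 0.918 MN·m per $
  candidate L: M = 0.582 MN·m per $
  candidate P: M = 0.418 MN·m per $
Highest index: candidate G.

candidate G, M = 31.5 MN·m per $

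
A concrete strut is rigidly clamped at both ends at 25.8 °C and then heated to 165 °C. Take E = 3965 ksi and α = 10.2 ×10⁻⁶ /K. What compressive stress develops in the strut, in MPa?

38.8 MPa

E = 3965 ksi = 27.34 GPa.
ΔT = 139.2 K. Constrained thermal stress σ = E·α·ΔT = 27.34×10³ MPa × 10.2×10⁻⁶ × 139.2 = 38.8 MPa (compressive).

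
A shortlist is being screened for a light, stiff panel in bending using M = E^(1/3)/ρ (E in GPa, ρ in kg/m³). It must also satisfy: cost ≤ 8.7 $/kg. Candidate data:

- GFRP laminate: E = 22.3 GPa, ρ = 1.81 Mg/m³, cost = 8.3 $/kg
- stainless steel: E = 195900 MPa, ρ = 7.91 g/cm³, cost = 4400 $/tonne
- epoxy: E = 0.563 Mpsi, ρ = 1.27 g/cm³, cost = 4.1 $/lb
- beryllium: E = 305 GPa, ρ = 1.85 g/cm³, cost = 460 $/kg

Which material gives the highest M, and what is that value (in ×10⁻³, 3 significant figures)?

Screen on constraints: cost ≤ 8.7 $/kg. Survivors: GFRP laminate, stainless steel.
Putting every candidate on a common basis:
  GFRP laminate: E = 22.30 GPa, ρ = 1810 kg/m³
  stainless steel: E = 195.9 GPa, ρ = 7910 kg/m³
  GFRP laminate: M = 1.56×10⁻³
  stainless steel: M = 0.734×10⁻³
GFRP laminate ranks first.

GFRP laminate, M = 1.56×10⁻³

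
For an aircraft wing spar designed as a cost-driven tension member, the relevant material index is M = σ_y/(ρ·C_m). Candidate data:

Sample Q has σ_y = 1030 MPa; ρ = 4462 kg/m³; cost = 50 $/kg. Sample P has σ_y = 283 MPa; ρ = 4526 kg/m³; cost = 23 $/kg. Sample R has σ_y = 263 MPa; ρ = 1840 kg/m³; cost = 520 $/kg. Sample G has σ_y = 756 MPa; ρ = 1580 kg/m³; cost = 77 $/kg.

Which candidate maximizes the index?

Computing M directly (units already consistent):
  sample G: M = 6.21 kN·m per $
  sample Q: M = 4.62 kN·m per $
  sample P: M = 2.72 kN·m per $
  sample R: M = 0.275 kN·m per $
The maximum is for sample G.

sample G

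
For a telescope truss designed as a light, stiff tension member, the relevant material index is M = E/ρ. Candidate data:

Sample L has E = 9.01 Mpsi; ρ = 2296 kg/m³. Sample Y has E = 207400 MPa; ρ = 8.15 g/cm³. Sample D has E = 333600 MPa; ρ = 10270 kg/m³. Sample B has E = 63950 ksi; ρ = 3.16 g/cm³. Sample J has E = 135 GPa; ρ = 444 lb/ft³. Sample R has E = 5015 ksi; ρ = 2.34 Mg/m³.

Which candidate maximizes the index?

In SI units:
  sample L: E = 62.12 GPa, ρ = 2296 kg/m³
  sample Y: E = 207.4 GPa, ρ = 8150 kg/m³
  sample D: E = 333.6 GPa, ρ = 10270 kg/m³
  sample B: E = 440.9 GPa, ρ = 3160 kg/m³
  sample J: E = 135.0 GPa, ρ = 7112 kg/m³
  sample R: E = 34.58 GPa, ρ = 2340 kg/m³
  sample B: M = 140 MN·m/kg
  sample D: M = 32.5 MN·m/kg
  sample L: M = 27.1 MN·m/kg
  sample Y: M = 25.4 MN·m/kg
  sample J: M = 19.0 MN·m/kg
  sample R: M = 14.8 MN·m/kg
Sample B ranks first.

sample B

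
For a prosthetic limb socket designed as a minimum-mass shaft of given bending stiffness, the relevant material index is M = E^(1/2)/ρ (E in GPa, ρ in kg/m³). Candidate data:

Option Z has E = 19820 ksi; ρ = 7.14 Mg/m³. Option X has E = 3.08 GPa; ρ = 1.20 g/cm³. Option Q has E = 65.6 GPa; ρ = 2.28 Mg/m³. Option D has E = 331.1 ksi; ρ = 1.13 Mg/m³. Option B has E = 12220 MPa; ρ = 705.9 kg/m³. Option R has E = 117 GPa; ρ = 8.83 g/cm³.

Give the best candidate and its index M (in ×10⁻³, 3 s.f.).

option B, M = 4.95×10⁻³

In SI units:
  option Z: E = 136.7 GPa, ρ = 7140 kg/m³
  option X: E = 3.080 GPa, ρ = 1200 kg/m³
  option Q: E = 65.60 GPa, ρ = 2280 kg/m³
  option D: E = 2.283 GPa, ρ = 1130 kg/m³
  option B: E = 12.22 GPa, ρ = 705.9 kg/m³
  option R: E = 117.0 GPa, ρ = 8830 kg/m³
  option B: M = 4.95×10⁻³
  option Q: M = 3.55×10⁻³
  option Z: M = 1.64×10⁻³
  option X: M = 1.46×10⁻³
  option D: M = 1.34×10⁻³
  option R: M = 1.22×10⁻³
Option B ranks first.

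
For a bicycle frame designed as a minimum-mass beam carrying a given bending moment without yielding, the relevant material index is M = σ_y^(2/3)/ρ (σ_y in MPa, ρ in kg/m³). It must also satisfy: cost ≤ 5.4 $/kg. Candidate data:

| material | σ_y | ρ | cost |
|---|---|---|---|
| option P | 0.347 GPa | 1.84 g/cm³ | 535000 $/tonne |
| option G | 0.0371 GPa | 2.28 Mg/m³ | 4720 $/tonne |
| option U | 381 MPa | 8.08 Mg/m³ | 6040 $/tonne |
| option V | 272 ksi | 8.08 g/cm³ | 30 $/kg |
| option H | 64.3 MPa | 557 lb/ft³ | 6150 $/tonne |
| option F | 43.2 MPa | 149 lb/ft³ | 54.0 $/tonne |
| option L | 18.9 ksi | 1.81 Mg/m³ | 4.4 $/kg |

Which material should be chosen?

Screen on constraints: cost ≤ 5.4 $/kg. Survivors: option G, option F, option L.
After converting to SI:
  option G: σ_y = 37.10 MPa, ρ = 2280 kg/m³
  option F: σ_y = 43.20 MPa, ρ = 2387 kg/m³
  option L: σ_y = 130.3 MPa, ρ = 1810 kg/m³
  option L: M = 14.2×10⁻³
  option F: M = 5.16×10⁻³
  option G: M = 4.88×10⁻³
Option L ranks first.

option L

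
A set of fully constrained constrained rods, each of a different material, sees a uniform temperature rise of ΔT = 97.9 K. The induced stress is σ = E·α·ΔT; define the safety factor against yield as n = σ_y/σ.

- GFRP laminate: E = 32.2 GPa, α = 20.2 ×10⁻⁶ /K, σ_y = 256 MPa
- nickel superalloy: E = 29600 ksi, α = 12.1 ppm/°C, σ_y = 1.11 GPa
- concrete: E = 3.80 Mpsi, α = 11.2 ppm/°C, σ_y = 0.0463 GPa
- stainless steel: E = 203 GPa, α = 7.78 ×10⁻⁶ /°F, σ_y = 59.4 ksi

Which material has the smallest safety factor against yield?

With everything in SI (GPa, ×10⁻⁶/K, MPa):
  GFRP laminate: E = 32.20, α = 20.2, σ_y = 256.0 → σ = 63.7 MPa, n = 4.02
  nickel superalloy: E = 204.1, α = 12.1, σ_y = 1110 → σ = 242 MPa, n = 4.59
  concrete: E = 26.20, α = 11.2, σ_y = 46.30 → σ = 28.7 MPa, n = 1.61
  stainless steel: E = 203.0, α = 14.0, σ_y = 409.5 → σ = 278 MPa, n = 1.47
Smallest n: stainless steel with n = 1.47.

stainless steel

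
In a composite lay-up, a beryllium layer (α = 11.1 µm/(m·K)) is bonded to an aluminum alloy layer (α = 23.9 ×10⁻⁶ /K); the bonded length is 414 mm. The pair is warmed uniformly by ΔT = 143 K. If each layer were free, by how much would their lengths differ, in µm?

758 µm

Δα = |11.1 − 23.9|×10⁻⁶/K = 12.8×10⁻⁶/K.
ΔL_mismatch = Δα·L·ΔT = 12.8×10⁻⁶ × 414.0 mm × 143.0 K = 758 µm.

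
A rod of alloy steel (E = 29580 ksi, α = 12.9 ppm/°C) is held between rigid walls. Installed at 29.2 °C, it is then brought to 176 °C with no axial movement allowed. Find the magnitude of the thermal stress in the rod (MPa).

E = 29580 ksi = 203.9 GPa.
ΔT = 146.8 K. Constrained thermal stress σ = E·α·ΔT = 203.9×10³ MPa × 12.9×10⁻⁶ × 146.8 = 386 MPa (compressive).

386 MPa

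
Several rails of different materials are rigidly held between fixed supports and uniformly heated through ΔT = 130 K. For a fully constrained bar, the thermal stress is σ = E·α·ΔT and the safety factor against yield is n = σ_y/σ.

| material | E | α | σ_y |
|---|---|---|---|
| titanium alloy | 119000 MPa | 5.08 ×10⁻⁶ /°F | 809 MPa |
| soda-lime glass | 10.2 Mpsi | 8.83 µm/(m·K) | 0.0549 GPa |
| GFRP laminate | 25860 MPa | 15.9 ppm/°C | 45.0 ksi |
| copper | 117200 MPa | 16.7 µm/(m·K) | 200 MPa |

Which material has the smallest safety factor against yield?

Per material, after unit conversion:
  titanium alloy: E = 119.0, α = 9.14, σ_y = 809.0 → σ = 141 MPa, n = 5.72
  soda-lime glass: E = 70.33, α = 8.83, σ_y = 54.90 → σ = 80.7 MPa, n = 0.680
  GFRP laminate: E = 25.86, α = 15.9, σ_y = 310.3 → σ = 53.5 MPa, n = 5.80
  copper: E = 117.2, α = 16.7, σ_y = 200.0 → σ = 254 MPa, n = 0.786
Soda-lime glass has the lowest safety factor, n = 0.680.

soda-lime glass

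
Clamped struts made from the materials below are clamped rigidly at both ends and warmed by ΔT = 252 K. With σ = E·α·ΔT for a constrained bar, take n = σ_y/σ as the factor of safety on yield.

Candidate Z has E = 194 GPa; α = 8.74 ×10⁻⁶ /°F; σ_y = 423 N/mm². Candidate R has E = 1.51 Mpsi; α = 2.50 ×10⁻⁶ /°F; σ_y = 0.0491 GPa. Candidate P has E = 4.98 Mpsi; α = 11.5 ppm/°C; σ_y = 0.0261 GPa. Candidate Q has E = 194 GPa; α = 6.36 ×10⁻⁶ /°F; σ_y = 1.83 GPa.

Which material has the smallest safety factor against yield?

candidate P

In consistent units (E in GPa, α in ×10⁻⁶/K, σ_y in MPa):
  candidate Z: E = 194.0, α = 15.7, σ_y = 423.0 → σ = 769 MPa, n = 0.550
  candidate R: E = 10.41, α = 4.50, σ_y = 49.10 → σ = 11.8 MPa, n = 4.16
  candidate P: E = 34.34, α = 11.5, σ_y = 26.10 → σ = 99.5 MPa, n = 0.262
  candidate Q: E = 194.0, α = 11.4, σ_y = 1830 → σ = 560 MPa, n = 3.27
The minimum is candidate P at n = 0.262.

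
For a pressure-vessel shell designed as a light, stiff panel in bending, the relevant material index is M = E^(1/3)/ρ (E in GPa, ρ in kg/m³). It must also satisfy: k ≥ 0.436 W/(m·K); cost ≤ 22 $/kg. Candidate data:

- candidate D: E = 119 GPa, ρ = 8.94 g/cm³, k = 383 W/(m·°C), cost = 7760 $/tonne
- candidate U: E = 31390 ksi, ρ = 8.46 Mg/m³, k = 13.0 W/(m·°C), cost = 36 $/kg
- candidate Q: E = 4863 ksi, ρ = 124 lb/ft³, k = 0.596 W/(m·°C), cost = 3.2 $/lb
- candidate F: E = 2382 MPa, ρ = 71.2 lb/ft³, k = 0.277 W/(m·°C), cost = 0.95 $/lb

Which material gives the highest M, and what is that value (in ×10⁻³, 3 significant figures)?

candidate Q, M = 1.62×10⁻³

Screen on constraints: k ≥ 0.436 W/(m·K); cost ≤ 22 $/kg. Survivors: candidate D, candidate Q.
In SI units:
  candidate D: E = 119.0 GPa, ρ = 8940 kg/m³
  candidate Q: E = 33.53 GPa, ρ = 1986 kg/m³
  candidate Q: M = 1.62×10⁻³
  candidate D: M = 0.550×10⁻³
Candidate Q ranks first.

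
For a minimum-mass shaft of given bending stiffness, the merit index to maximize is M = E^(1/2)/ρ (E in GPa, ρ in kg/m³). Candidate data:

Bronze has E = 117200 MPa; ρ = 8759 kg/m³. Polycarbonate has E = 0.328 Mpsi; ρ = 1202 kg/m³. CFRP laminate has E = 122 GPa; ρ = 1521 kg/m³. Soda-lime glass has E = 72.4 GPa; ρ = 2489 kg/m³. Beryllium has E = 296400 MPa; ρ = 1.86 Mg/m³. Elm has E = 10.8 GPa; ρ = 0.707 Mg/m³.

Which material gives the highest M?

Convert each candidate to consistent units, then evaluate M:
  bronze: E = 117.2 GPa, ρ = 8759 kg/m³
  polycarbonate: E = 2.261 GPa, ρ = 1202 kg/m³
  CFRP laminate: E = 122.0 GPa, ρ = 1521 kg/m³
  soda-lime glass: E = 72.40 GPa, ρ = 2489 kg/m³
  beryllium: E = 296.4 GPa, ρ = 1860 kg/m³
  elm: E = 10.80 GPa, ρ = 707.0 kg/m³
  beryllium: M = 9.26×10⁻³
  CFRP laminate: M = 7.26×10⁻³
  elm: M = 4.65×10⁻³
  soda-lime glass: M = 3.42×10⁻³
  polycarbonate: M = 1.25×10⁻³
  bronze: M = 1.24×10⁻³
Beryllium has the largest M.

beryllium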